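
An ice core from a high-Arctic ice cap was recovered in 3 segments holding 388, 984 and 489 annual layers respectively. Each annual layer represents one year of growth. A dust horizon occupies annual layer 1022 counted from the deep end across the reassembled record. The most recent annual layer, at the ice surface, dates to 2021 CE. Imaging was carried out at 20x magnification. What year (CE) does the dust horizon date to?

Total annual layers = 388 + 984 + 489 = 1861.
1861 − 1022 = 839 annual layers lie beyond the dust horizon toward the ice surface.
Counting back 839 years from 2021 CE places the dust horizon in 2021 − 839 = 1182 CE.

1182 CE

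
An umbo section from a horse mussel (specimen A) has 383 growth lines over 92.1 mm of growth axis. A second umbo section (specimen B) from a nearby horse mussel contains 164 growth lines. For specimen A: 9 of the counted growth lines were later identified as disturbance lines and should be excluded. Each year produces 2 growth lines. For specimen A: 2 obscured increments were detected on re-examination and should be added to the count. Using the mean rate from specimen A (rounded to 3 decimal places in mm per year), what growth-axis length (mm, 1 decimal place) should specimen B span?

Specimen A: after corrections the count is 383 − 9 + 2 = 376 growth lines.
Specimen A: with 2 growth lines per year, 376 / 2 = 188 years.
A: Extension rate ≈ 92.1 / 188 = 0.490 mm/yr.
Specimen B: dividing by 2 growth lines per year: 164 / 2 = 82 years. Length of B = 0.490 × 82 = 40.2 mm.

40.2 mm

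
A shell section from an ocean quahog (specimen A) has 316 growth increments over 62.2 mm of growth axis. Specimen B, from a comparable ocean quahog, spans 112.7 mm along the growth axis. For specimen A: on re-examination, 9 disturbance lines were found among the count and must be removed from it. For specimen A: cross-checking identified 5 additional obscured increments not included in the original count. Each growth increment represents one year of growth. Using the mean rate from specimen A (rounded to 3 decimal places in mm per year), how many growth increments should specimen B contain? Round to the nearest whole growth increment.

Specimen A: correcting the raw count gives 316 − 9 + 5 = 312 true growth increments.
A: 62.2 mm over 312 years gives 62.2 / 312 ≈ 0.199 mm/yr.
B spans 112.7 / 0.199 = 566.33 years ≈ 566 growth increments.

566 growth increments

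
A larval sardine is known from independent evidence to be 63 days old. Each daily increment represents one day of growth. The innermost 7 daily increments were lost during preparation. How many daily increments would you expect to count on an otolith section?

56 daily increments

One daily increment per day gives 63 daily increments over 63 days.
63 − 7 missed = 56 daily increments expected in the prepared section.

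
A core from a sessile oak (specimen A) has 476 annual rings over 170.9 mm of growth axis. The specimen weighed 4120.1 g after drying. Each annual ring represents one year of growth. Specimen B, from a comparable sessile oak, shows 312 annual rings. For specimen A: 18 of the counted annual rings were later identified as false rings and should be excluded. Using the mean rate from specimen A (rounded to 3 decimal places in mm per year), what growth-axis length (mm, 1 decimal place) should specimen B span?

Specimen A: true annual ring count = 476 − 18 = 458.
A: 170.9 mm over 458 years gives 170.9 / 458 ≈ 0.373 mm per year.
Length of B = 0.373 × 312 = 116.4 mm.

116.4 mm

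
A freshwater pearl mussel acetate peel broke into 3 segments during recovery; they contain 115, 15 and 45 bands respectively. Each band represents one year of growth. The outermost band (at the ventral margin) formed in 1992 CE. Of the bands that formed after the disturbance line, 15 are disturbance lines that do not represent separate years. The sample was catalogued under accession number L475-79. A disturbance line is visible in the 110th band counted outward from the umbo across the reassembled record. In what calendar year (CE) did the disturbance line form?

Total bands = 115 + 15 + 45 = 175.
175 − 110 = 65 bands lie beyond the disturbance line toward the ventral margin.
65 − 15 false = 50 true bands after the disturbance line.
1992 − 50 = 1942 CE.

1942 CE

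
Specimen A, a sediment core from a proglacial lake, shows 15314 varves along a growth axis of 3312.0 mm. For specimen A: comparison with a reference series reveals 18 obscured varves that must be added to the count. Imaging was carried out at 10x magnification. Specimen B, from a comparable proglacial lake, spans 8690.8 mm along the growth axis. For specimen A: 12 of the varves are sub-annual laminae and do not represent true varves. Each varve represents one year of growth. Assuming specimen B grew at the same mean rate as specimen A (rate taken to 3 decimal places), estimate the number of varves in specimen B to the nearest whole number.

40235 varves

Specimen A: after corrections the count is 15314 − 12 + 18 = 15320 varves.
A: Extension rate ≈ 3312.0 / 15320 = 0.216 mm per year.
For B, 8690.8 / 0.216 = 40235.19 years ≈ 40235 varves.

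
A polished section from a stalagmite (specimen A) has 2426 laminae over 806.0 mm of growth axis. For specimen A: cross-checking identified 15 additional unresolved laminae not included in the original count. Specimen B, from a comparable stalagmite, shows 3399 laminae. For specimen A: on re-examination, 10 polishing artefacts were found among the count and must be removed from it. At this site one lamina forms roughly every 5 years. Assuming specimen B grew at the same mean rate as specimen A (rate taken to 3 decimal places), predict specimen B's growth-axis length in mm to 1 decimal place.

Specimen A: true lamina count = 2426 − 10 + 15 = 2431.
Specimen A: multiplying by 5 years per lamina: 2431 × 5 = 12155 years.
A: Extension rate ≈ 806.0 / 12155 = 0.066 mm/yr.
Specimen B: multiplying by 5 years per lamina: 3399 × 5 = 16995 years. Length of B = 0.066 × 16995 = 1121.7 mm.

1121.7 mm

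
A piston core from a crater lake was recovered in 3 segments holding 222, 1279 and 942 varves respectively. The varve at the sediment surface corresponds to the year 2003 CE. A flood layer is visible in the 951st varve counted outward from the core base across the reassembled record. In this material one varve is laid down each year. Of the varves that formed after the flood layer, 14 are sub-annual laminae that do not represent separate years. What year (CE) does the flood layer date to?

525 CE

Total varves = 222 + 1279 + 942 = 2443.
The flood layer sits at varve 951 from the core base, so 2443 − 951 = 1492 varves formed after it.
Removing the 14 false varves leaves 1492 − 14 = 1478 true varves beyond the flood layer.
2003 − 1478 = 525 CE.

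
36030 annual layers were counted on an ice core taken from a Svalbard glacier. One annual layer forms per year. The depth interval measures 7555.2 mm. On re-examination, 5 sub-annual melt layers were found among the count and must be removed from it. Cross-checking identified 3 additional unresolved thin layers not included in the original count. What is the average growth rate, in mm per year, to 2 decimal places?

After corrections the count is 36030 − 5 + 3 = 36028 annual layers.
Extension rate ≈ 7555.2 / 36028 = 0.21 mm per year.

0.21 mm per year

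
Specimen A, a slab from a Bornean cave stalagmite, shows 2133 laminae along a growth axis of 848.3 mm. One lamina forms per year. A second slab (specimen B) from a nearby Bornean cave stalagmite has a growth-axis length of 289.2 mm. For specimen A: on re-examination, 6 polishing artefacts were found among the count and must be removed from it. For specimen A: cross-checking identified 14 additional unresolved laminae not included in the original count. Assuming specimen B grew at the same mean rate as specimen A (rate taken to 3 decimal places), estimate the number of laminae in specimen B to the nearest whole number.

Specimen A: correcting the raw count gives 2133 − 6 + 14 = 2141 true laminae.
A: Extension rate ≈ 848.3 / 2141 = 0.396 mm/yr.
For B, 289.2 / 0.396 = 730.30 years ≈ 730 laminae.

730 laminae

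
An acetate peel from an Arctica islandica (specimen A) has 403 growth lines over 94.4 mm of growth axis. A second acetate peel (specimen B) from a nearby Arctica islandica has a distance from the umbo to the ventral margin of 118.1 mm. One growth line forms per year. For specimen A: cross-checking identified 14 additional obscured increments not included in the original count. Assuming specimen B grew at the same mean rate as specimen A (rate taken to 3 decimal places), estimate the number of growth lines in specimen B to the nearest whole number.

523 growth lines

Specimen A: true growth line count = 403 + 14 = 417.
A: 94.4 mm over 417 years gives 94.4 / 417 ≈ 0.226 mm/year.
Specimen B: 118.1 mm / 0.226 mm per year = 522.57 years ≈ 523 growth lines.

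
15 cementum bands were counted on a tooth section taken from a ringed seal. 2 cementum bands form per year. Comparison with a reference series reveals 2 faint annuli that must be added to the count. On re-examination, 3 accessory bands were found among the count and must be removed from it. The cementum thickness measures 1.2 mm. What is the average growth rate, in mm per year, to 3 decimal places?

0.171 mm per year

After corrections the count is 15 − 3 + 2 = 14 cementum bands.
Dividing by 2 cementum bands per year: 14 / 2 = 7 years.
Extension rate ≈ 1.2 / 7 = 0.171 mm per year.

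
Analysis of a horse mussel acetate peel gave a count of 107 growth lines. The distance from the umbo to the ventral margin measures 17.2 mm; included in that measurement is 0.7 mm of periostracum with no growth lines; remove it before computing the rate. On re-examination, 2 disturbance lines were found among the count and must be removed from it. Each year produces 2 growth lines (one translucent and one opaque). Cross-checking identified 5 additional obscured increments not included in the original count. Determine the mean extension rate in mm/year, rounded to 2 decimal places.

0.30 mm/year

Correcting the raw count gives 107 − 2 + 5 = 110 true growth lines.
110 growth lines at 2 per year is 110 / 2 = 55 years.
Net length = 17.2 − 0.7 = 16.5 mm.
Extension rate ≈ 16.5 / 55 = 0.30 mm/year.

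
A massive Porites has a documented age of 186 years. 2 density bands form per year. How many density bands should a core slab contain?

372 density bands

186 years at 2 density bands per year gives 186 × 2 = 372 density bands.
So 372 density bands should be present.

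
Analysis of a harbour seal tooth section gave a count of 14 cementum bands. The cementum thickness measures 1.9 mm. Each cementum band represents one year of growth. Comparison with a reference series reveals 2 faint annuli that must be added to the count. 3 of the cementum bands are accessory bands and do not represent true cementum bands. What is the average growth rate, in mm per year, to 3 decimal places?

0.146 mm per year

Adjusted count: 14 − 3 + 2 = 13 cementum bands.
1.9 mm over 13 years gives 1.9 / 13 ≈ 0.146 mm per year.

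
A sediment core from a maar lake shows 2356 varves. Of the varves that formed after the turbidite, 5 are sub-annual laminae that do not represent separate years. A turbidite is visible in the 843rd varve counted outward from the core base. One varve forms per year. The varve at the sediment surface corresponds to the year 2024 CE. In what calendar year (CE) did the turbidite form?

The turbidite sits at varve 843 from the core base, so 2356 − 843 = 1513 varves formed after it.
1513 − 5 false = 1508 true varves after the turbidite.
2024 − 1508 = 516 CE.

516 CE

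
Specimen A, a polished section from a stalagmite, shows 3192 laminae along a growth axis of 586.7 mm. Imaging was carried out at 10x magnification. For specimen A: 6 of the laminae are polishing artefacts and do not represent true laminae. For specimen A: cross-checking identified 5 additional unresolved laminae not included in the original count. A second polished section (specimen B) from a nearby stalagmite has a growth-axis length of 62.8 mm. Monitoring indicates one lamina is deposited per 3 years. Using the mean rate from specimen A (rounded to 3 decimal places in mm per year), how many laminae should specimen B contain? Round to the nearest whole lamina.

Specimen A: after corrections the count is 3192 − 6 + 5 = 3191 laminae.
Specimen A: at 3 years per lamina, 3191 × 3 = 9573 years.
A: Mean rate = 586.7 mm / 9573 years ≈ 0.061 mm/year.
For B, 62.8 / 0.061 = 1029.51 years; at 3 years per lamina that is 1029.51 / 3 ≈ 343 laminae.

343 laminae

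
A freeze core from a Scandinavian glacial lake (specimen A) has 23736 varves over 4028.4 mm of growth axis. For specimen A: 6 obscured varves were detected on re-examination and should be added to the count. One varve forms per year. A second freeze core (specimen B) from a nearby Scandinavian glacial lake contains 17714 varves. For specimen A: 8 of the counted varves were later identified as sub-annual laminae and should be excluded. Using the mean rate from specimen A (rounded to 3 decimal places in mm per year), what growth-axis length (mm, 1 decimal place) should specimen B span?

Specimen A: adjusted count: 23736 − 8 + 6 = 23734 varves.
A: Mean rate = 4028.4 mm / 23734 years ≈ 0.170 mm/yr.
B's length ≈ 0.170 × 17714 = 3011.4 mm.

3011.4 mm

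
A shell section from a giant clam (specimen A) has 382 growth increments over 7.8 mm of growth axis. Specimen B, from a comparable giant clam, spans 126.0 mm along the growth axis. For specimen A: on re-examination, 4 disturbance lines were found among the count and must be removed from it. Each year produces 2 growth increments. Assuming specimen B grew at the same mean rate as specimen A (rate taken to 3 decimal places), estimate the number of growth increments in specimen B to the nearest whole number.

6146 growth increments

Specimen A: true growth increment count = 382 − 4 = 378.
Specimen A: dividing by 2 growth increments per year: 378 / 2 = 189 years.
A: 7.8 mm over 189 years gives 7.8 / 189 ≈ 0.041 mm per year.
B spans 126.0 / 0.041 = 3073.17 years; at 2 growth increments per year that is 3073.17 × 2 ≈ 6146 growth increments.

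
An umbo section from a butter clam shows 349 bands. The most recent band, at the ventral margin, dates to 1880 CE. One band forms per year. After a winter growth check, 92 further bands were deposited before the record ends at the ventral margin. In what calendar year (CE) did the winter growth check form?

1788 CE

There are 92 bands younger than the winter growth check.
1880 − 92 = 1788 CE.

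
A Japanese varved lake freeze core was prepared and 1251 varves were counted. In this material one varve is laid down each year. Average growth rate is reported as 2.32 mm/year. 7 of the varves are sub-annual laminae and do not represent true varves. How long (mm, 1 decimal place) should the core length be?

2886.1 mm

Adjusted count: 1251 − 7 = 1244 varves.
Length ≈ 2.32 × 1244 = 2886.1 mm.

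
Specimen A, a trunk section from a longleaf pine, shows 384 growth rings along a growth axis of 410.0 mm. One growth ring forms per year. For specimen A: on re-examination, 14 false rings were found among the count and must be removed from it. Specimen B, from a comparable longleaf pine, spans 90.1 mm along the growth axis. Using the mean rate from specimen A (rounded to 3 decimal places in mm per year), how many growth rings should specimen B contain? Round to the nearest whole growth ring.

Specimen A: adjusted count: 384 − 14 = 370 growth rings.
A: Extension rate ≈ 410.0 / 370 = 1.108 mm/year.
B spans 90.1 / 1.108 = 81.32 years ≈ 81 growth rings.

81 growth rings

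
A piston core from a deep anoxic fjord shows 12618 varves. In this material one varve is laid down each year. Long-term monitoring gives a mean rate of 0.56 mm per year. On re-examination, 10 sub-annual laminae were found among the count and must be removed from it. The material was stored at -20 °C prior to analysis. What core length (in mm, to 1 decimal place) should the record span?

Adjusted count: 12618 − 10 = 12608 varves.
Predicted length = 0.56 mm/year × 12608 years = 7060.5 mm.

7060.5 mm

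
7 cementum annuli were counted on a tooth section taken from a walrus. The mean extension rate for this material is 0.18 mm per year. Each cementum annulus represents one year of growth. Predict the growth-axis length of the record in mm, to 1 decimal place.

1.3 mm

7 years of growth are recorded.
Predicted length = 0.18 mm/year × 7 years = 1.3 mm.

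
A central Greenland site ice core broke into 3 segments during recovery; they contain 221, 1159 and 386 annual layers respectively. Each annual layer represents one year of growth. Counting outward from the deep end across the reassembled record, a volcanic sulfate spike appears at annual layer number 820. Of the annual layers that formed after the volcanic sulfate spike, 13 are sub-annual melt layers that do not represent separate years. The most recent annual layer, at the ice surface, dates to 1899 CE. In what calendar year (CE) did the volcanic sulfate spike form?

966 CE

Total annual layers = 221 + 1159 + 386 = 1766.
The volcanic sulfate spike sits at annual layer 820 from the deep end, so 1766 − 820 = 946 annual layers formed after it.
Excluding 13 false annual layers: 946 − 13 = 933.
The annual layer at the ice surface is 1899 CE, so the volcanic sulfate spike dates to 1899 − 933 = 966 CE.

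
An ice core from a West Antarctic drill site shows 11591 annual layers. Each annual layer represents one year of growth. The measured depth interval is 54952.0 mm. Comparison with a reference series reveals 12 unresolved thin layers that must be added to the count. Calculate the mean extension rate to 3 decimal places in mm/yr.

True annual layer count = 11591 + 12 = 11603.
Mean rate = 54952.0 mm / 11603 years ≈ 4.736 mm/yr.

4.736 mm/yr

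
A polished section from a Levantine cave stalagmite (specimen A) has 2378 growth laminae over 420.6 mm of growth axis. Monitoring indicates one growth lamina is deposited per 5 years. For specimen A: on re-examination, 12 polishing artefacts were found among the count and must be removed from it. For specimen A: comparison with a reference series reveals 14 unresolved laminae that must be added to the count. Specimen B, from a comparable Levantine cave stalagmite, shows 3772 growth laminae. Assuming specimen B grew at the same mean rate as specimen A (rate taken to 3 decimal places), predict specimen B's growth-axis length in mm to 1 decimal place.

Specimen A: adjusted count: 2378 − 12 + 14 = 2380 growth laminae.
Specimen A: 2380 growth laminae at 5 years each span 2380 × 5 = 11900 years.
A: Mean rate = 420.6 mm / 11900 years ≈ 0.035 mm per year.
Specimen B: at 5 years per growth lamina, 3772 × 5 = 18860 years. For B, 0.035 mm/year × 18860 years = 660.1 mm.

660.1 mm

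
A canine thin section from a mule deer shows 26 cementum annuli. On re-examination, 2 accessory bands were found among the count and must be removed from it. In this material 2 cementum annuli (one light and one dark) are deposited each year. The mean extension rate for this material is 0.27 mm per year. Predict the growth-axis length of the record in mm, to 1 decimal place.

3.2 mm

Adjusted count: 26 − 2 = 24 cementum annuli.
24 cementum annuli at 2 per year is 24 / 2 = 12 years.
Length ≈ 0.27 × 12 = 3.2 mm.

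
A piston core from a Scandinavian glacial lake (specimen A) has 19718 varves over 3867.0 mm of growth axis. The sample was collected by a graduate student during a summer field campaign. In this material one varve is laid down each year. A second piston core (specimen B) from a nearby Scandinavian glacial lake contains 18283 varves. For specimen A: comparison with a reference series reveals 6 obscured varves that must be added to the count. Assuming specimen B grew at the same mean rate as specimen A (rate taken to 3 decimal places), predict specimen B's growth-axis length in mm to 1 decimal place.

Specimen A: true varve count = 19718 + 6 = 19724.
A: 3867.0 mm over 19724 years gives 3867.0 / 19724 ≈ 0.196 mm/year.
Length of B = 0.196 × 18283 = 3583.5 mm.

3583.5 mm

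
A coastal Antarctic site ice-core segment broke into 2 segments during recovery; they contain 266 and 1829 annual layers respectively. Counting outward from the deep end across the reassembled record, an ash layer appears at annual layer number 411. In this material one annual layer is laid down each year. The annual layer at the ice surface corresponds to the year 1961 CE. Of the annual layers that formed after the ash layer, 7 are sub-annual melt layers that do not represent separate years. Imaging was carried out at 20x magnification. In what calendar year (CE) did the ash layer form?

284 CE

Total annual layers = 266 + 1829 = 2095.
2095 − 411 = 1684 annual layers lie beyond the ash layer toward the ice surface.
Removing the 7 false annual layers leaves 1684 − 7 = 1677 true annual layers beyond the ash layer.
Counting back 1677 years from 1961 CE places the ash layer in 1961 − 1677 = 284 CE.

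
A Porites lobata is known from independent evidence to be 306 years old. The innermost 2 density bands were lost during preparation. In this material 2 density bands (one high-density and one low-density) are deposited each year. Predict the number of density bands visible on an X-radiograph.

610 density bands

With 2 density bands per year, 306 years would produce 306 × 2 = 612 density bands.
612 − 2 missed = 610 density bands expected in the prepared section.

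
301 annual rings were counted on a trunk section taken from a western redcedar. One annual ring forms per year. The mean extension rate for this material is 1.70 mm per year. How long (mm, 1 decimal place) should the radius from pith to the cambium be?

The record spans 301 years at 1.70 mm per year.
Predicted length = 1.70 mm/year × 301 years = 511.7 mm.

511.7 mm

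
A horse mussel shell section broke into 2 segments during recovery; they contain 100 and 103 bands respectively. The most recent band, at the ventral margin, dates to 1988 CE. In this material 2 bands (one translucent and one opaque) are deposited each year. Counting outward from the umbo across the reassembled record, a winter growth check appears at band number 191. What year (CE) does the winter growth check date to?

Total bands = 100 + 103 = 203.
Between band 191 and the ventral margin there are 203 − 191 = 12 bands.
12 bands at 2 per year is 12 / 2 = 6 years.
1988 − 6 = 1982 CE.

1982 CE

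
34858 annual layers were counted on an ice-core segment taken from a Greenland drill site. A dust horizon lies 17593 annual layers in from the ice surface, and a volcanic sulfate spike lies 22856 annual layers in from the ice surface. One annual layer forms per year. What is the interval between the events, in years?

Separation: 22856 − 17593 = 5263 annual layers.
At one annual layer per year, 5263 years elapsed between them.

5263 years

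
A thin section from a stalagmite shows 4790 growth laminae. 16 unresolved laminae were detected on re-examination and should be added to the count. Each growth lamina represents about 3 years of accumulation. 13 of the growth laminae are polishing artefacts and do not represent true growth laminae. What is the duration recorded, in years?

14379 years

Correcting the raw count gives 4790 − 13 + 16 = 4793 true growth laminae.
4793 growth laminae at 3 years each span 4793 × 3 = 14379 years.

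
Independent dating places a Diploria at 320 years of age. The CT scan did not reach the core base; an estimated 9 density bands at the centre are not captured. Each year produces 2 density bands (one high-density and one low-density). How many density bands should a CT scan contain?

Expected density bands: 320 × 2 = 640.
640 − 9 missed = 631 density bands expected in the prepared section.

631 density bands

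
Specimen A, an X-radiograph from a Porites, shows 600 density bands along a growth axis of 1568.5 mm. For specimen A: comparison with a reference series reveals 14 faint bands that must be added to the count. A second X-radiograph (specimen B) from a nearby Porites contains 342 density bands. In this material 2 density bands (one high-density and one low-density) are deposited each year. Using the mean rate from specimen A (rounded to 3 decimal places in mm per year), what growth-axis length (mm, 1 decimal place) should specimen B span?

873.6 mm

Specimen A: after corrections the count is 600 + 14 = 614 density bands.
Specimen A: with 2 density bands per year, 614 / 2 = 307 years.
A: Mean rate = 1568.5 mm / 307 years ≈ 5.109 mm/year.
Specimen B: 342 density bands at 2 per year is 342 / 2 = 171 years. Length of B = 5.109 × 171 = 873.6 mm.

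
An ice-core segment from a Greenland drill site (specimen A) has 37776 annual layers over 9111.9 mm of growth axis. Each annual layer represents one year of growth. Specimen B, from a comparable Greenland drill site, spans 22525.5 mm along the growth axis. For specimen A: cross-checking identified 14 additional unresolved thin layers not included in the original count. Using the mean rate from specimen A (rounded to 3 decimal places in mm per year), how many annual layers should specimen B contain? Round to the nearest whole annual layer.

93467 annual layers

Specimen A: after corrections the count is 37776 + 14 = 37790 annual layers.
A: Extension rate ≈ 9111.9 / 37790 = 0.241 mm per year.
Specimen B: 22525.5 mm / 0.241 mm per year = 93466.80 years ≈ 93467 annual layers.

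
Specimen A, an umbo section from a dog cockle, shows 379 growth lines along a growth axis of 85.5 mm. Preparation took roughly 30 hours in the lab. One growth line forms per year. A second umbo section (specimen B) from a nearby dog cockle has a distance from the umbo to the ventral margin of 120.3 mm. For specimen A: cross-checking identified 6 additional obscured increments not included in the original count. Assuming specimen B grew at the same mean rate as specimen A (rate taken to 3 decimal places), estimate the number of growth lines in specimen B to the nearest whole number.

542 growth lines

Specimen A: adjusted count: 379 + 6 = 385 growth lines.
A: Extension rate ≈ 85.5 / 385 = 0.222 mm/year.
B spans 120.3 / 0.222 = 541.89 years ≈ 542 growth lines.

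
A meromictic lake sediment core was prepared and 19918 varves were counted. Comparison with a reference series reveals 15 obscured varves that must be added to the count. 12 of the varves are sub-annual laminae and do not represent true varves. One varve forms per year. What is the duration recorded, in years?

Adjusted count: 19918 − 12 + 15 = 19921 varves.
With a one-to-one varve periodicity this is 19921 years.

19921 yr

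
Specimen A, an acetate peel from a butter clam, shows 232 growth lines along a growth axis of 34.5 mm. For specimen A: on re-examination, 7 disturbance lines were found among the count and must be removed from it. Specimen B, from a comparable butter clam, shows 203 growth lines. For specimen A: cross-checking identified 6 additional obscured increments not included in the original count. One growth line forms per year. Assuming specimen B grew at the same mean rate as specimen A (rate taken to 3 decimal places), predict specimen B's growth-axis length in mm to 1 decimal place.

Specimen A: adjusted count: 232 − 7 + 6 = 231 growth lines.
A: Mean rate = 34.5 mm / 231 years ≈ 0.149 mm/year.
For B, 0.149 mm/year × 203 years = 30.2 mm.

30.2 mm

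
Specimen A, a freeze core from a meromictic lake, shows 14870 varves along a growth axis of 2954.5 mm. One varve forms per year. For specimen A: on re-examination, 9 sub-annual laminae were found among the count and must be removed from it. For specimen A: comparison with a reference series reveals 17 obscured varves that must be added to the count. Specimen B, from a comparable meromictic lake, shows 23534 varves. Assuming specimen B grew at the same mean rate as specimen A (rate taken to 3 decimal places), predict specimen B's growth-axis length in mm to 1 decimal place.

Specimen A: correcting the raw count gives 14870 − 9 + 17 = 14878 true varves.
A: Extension rate ≈ 2954.5 / 14878 = 0.199 mm per year.
Length of B = 0.199 × 23534 = 4683.3 mm.

4683.3 mm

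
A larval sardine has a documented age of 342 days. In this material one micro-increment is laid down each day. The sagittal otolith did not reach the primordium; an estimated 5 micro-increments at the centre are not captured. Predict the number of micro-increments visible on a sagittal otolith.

337 micro-increments

Expected micro-increments over 342 days: 342.
Subtracting the 5 micro-increments not captured gives 342 − 5 = 337 micro-increments in the record.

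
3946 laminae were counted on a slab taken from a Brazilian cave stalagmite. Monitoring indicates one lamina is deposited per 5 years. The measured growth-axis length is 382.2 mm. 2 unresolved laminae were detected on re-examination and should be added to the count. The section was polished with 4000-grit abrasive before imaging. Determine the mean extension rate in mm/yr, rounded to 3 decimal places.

After corrections the count is 3946 + 2 = 3948 laminae.
Multiplying by 5 years per lamina: 3948 × 5 = 19740 years.
Mean rate = 382.2 mm / 19740 years ≈ 0.019 mm/yr.

0.019 mm/yr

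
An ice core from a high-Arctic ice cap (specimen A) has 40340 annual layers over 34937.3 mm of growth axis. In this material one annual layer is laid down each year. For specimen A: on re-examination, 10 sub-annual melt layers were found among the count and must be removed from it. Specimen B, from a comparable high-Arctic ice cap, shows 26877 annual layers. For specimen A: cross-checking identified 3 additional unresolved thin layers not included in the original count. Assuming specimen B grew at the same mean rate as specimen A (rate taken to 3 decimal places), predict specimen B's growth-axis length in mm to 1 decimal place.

Specimen A: after corrections the count is 40340 − 10 + 3 = 40333 annual layers.
A: Mean rate = 34937.3 mm / 40333 years ≈ 0.866 mm per year.
For B, 0.866 mm/year × 26877 years = 23275.5 mm.

23275.5 mm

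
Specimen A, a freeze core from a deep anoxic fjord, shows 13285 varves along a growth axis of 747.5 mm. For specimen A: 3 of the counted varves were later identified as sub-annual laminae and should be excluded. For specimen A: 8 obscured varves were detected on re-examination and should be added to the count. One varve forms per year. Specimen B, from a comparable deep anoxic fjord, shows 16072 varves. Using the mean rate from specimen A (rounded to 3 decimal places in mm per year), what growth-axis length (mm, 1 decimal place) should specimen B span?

900.0 mm

Specimen A: adjusted count: 13285 − 3 + 8 = 13290 varves.
A: Mean rate = 747.5 mm / 13290 years ≈ 0.056 mm/yr.
For B, 0.056 mm/year × 16072 years = 900.0 mm.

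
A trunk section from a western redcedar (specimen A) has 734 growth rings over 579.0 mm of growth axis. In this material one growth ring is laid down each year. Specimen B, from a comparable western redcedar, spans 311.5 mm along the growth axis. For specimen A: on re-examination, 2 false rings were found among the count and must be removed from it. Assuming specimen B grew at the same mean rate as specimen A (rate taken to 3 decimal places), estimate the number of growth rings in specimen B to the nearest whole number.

Specimen A: correcting the raw count gives 734 − 2 = 732 true growth rings.
A: 579.0 mm over 732 years gives 579.0 / 732 ≈ 0.791 mm per year.
For B, 311.5 / 0.791 = 393.81 years ≈ 394 growth rings.

394 growth rings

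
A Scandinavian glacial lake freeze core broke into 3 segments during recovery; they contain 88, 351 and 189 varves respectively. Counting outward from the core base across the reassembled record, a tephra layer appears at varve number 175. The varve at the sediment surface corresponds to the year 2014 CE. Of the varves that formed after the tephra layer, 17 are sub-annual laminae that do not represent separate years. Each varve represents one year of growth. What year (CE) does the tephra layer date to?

Total varves = 88 + 351 + 189 = 628.
Between varve 175 and the sediment surface there are 628 − 175 = 453 varves.
Excluding 17 false varves: 453 − 17 = 436.
Counting back 436 years from 2014 CE places the tephra layer in 2014 − 436 = 1578 CE.

1578 CE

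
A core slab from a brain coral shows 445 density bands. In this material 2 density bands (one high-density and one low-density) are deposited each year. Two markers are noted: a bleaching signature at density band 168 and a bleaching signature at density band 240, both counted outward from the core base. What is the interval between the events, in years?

240 − 168 = 72 density bands lie between the two events.
With 2 density bands per year, 72 / 2 = 36 years.

36 years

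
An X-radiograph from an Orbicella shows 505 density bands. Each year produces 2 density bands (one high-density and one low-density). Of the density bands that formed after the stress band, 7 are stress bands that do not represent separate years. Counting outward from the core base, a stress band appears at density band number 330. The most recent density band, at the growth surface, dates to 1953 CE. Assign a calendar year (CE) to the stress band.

1869 CE

505 − 330 = 175 density bands lie beyond the stress band toward the growth surface.
Excluding 7 false density bands: 175 − 7 = 168.
With 2 density bands per year, 168 / 2 = 84 years.
Counting back 84 years from 1953 CE places the stress band in 1953 − 84 = 1869 CE.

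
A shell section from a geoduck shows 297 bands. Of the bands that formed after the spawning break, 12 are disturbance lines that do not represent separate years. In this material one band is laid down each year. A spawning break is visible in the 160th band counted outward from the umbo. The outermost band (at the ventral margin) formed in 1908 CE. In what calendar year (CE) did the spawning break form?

1783 CE

297 − 160 = 137 bands lie beyond the spawning break toward the ventral margin.
Removing the 12 false bands leaves 137 − 12 = 125 true bands beyond the spawning break.
Counting back 125 years from 1908 CE places the spawning break in 1908 − 125 = 1783 CE.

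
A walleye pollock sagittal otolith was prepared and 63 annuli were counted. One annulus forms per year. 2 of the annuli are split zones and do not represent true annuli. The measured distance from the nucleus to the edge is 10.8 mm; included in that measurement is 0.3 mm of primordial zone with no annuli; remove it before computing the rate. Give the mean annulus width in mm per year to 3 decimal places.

0.172 mm per year

Adjusted count: 63 − 2 = 61 annuli.
Removing the 0.3 mm offcut leaves 10.8 − 0.3 = 10.5 mm.
Extension rate ≈ 10.5 / 61 = 0.172 mm per year.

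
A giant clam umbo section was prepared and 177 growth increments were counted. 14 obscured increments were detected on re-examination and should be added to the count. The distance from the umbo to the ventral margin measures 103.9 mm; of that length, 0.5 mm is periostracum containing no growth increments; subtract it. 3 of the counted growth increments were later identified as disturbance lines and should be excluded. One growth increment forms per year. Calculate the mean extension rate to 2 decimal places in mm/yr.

0.55 mm/yr

True growth increment count = 177 − 3 + 14 = 188.
Net length = 103.9 − 0.5 = 103.4 mm.
Mean rate = 103.4 mm / 188 years ≈ 0.55 mm/yr.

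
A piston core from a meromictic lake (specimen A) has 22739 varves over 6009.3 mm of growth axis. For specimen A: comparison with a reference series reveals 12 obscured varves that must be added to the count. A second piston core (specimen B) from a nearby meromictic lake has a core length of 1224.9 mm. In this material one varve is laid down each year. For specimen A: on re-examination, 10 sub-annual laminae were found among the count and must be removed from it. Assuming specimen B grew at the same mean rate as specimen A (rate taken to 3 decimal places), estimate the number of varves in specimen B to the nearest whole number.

Specimen A: correcting the raw count gives 22739 − 10 + 12 = 22741 true varves.
A: Mean rate = 6009.3 mm / 22741 years ≈ 0.264 mm per year.
Specimen B: 1224.9 mm / 0.264 mm per year = 4639.77 years ≈ 4640 varves.

4640 varves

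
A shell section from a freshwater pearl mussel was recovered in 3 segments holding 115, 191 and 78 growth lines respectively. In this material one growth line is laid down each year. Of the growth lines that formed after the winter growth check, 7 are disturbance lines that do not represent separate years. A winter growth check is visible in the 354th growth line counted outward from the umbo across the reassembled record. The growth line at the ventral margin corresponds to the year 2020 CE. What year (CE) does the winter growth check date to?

1997 CE

Total growth lines = 115 + 191 + 78 = 384.
384 − 354 = 30 growth lines lie beyond the winter growth check toward the ventral margin.
Removing the 7 false growth lines leaves 30 − 7 = 23 true growth lines beyond the winter growth check.
2020 − 23 = 1997 CE.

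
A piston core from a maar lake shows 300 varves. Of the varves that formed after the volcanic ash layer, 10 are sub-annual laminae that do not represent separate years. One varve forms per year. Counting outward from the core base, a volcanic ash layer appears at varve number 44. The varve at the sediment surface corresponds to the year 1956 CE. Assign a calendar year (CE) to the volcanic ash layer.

Between varve 44 and the sediment surface there are 300 − 44 = 256 varves.
Excluding 10 false varves: 256 − 10 = 246.
Counting back 246 years from 1956 CE places the volcanic ash layer in 1956 − 246 = 1710 CE.

1710 CE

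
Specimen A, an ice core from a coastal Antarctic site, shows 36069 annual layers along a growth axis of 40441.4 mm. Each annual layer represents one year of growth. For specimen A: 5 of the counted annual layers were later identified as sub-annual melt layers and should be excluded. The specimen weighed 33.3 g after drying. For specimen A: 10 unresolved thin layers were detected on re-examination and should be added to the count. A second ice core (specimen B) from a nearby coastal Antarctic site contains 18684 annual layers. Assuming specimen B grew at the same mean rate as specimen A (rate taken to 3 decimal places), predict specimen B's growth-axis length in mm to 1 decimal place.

Specimen A: after corrections the count is 36069 − 5 + 10 = 36074 annual layers.
A: 40441.4 mm over 36074 years gives 40441.4 / 36074 ≈ 1.121 mm/year.
Length of B = 1.121 × 18684 = 20944.8 mm.

20944.8 mm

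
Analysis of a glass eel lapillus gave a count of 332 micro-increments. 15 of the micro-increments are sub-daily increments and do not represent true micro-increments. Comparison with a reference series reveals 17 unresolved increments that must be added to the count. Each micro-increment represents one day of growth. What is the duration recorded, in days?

334 days

Correcting the raw count gives 332 − 15 + 17 = 334 true micro-increments.
At one micro-increment per day, that is 334 days.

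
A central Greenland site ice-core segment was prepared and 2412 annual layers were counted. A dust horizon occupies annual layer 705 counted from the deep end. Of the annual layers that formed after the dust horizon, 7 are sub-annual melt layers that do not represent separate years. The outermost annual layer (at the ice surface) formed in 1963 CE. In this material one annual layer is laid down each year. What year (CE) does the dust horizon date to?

Between annual layer 705 and the ice surface there are 2412 − 705 = 1707 annual layers.
1707 − 7 false = 1700 true annual layers after the dust horizon.
The annual layer at the ice surface is 1963 CE, so the dust horizon dates to 1963 − 1700 = 263 CE.

263 CE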